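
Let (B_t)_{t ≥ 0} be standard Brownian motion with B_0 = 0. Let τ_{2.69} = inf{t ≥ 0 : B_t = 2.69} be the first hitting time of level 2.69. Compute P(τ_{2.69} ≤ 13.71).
P(τ_{2.69} ≤ 13.71) = 2(1 − Φ(2.69/√13.71)) = 2(1 − Φ(0.7265)) ≈ 0.4675

By the reflection principle for standard BM, P(τ_b ≤ t) = 2 · P(B_t ≥ b). Since B_t ~ N(0, t), P(B_t ≥ 2.69) = 1 − Φ(2.69/√t) = 1 − Φ(2.69/√13.71) = 1 − Φ(0.7265) ≈ 0.23377. Doubling: P(τ_{2.69} ≤ 13.71) ≈ 2 · 0.23377 = 0.46754 ≈ 0.4675.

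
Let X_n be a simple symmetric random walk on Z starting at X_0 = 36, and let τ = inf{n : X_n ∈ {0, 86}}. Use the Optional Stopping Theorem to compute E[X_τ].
E[X_τ] = 36

X_n is a martingale and τ is a bounded-mean stopping time (indeed τ is finite a.s. with bounded expectation since the walk is in a bounded region). By the OST, E[X_τ] = E[X_0] = 36. Equivalently: E[X_τ] = 86 · P(hit 86 first) + 0 · P(hit 0 first) = 86 · (36/86) = 36.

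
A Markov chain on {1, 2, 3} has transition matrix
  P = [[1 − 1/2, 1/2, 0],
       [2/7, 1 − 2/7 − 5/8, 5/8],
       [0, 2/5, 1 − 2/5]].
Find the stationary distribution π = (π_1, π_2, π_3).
π = (64/351, 112/351, 175/351)

This is a birth-death chain on three states, which satisfies detailed balance: π_1 · P_{12} = π_2 · P_{21} and π_2 · P_{23} = π_3 · P_{32}.
From π_1 · 1/2 = π_2 · 2/7: π_2/π_1 = (1/2)/(2/7) = 7/4.
From π_2 · 5/8 = π_3 · 2/5: π_3/π_2 = (5/8)/(2/5) = 25/16.
Take π_1 proportional to 1; then unnormalized π = (1, 7/4, 175/64). Normalize by dividing by the sum 351/64:
  π = (64/351, 112/351, 175/351).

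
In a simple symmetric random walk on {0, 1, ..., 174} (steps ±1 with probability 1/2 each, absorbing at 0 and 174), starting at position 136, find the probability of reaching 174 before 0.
P(hit 174 before 0) = 136/174 = 68/87

Let u_k = P(hit 174 before 0 | start at k). Then u_0 = 0, u_174 = 1, and u_k = u_{k-1}/2 + u_{k+1}/2 for 1 ≤ k ≤ 173. This harmonic recurrence is solved by u_k = k/174, giving u_136 = 136/174 = 68/87.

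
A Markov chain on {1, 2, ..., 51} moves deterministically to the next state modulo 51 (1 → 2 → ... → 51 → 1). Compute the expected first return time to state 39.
E[T_39 | X_0 = 39] = 51

The chain cycles deterministically, so starting at state 39 it returns in exactly 51 steps. Equivalently, the stationary distribution is uniform π_j = 1/51 for every state j, so by Kac's formula E[T_39] = 1/π_39 = 51.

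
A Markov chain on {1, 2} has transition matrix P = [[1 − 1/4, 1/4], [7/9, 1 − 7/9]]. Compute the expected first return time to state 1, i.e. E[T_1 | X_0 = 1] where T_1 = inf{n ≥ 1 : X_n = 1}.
E[T_1 | X_0 = 1] = 1/π_1 = 37/28

For an irreducible recurrent Markov chain with stationary distribution π, E[T_i | X_0 = i] = 1/π_i (Kac's formula). Here π_1 = (7/9)/(1/4 + 7/9) = (7/9)/(37/36) = 28/37, so E[T_1 | X_0 = 1] = 1/π_1 = (1/4 + 7/9)/(7/9) = (37/36)/(7/9) = 37/28.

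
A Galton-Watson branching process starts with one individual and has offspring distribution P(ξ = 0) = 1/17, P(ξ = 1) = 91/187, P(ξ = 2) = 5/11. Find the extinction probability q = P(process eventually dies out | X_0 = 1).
q = 11/85

The pgf is f(s) = 1/17 + 91/187·s + 5/11·s². The extinction probability q is the smallest fixed point of f in [0, 1]. Setting s = f(s):
  5/11·s² + (91/187 − 1)·s + 1/17 = 0
  5/11·s² − (1/17 + 5/11)·s + 1/17 = 0
which factors as (s − 1)·(5/11·s − 1/17) = 0, giving roots s = 1 and s = (1/17)/(5/11) = 11/85.
Mean offspring μ = 91/187 + 2·5/11 = 261/187 > 1 (supercritical), so q < 1. The extinction probability is the smaller root: q = (1/17)/(5/11) = 11/85.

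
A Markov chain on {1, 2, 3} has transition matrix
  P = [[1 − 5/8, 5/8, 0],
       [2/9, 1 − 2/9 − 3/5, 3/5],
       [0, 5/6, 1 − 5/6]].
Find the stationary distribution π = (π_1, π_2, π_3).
π = (80/467, 225/467, 162/467)

This is a birth-death chain on three states, which satisfies detailed balance: π_1 · P_{12} = π_2 · P_{21} and π_2 · P_{23} = π_3 · P_{32}.
From π_1 · 5/8 = π_2 · 2/9: π_2/π_1 = (5/8)/(2/9) = 45/16.
From π_2 · 3/5 = π_3 · 5/6: π_3/π_2 = (3/5)/(5/6) = 18/25.
Take π_1 proportional to 1; then unnormalized π = (1, 45/16, 81/40). Normalize by dividing by the sum 467/80:
  π = (80/467, 225/467, 162/467).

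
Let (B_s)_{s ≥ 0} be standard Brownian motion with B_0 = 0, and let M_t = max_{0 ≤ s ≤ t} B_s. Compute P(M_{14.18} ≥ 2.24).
P(M_{14.18} ≥ 2.24) = 2·P(B_{14.18} ≥ 2.24) = 2(1 − Φ(2.24/√14.18)) ≈ 0.5519

By the reflection principle for Brownian motion, P(M_t ≥ a) = 2 · P(B_t ≥ a) for a ≥ 0. Since B_t ~ N(0, t), P(B_t ≥ 2.24) = 1 − Φ(2.24/√t) = 1 − Φ(2.24/√14.18) = 1 − Φ(0.5949). So
  P(M_{14.18} ≥ 2.24) = 2(1 − Φ(0.5949)) ≈ 0.5519.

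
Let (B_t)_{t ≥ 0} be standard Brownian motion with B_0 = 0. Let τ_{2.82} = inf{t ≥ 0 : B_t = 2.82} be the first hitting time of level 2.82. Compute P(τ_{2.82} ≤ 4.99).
P(τ_{2.82} ≤ 4.99) = 2(1 − Φ(2.82/√4.99)) = 2(1 − Φ(1.2624)) ≈ 0.2068

By the reflection principle for standard BM, P(τ_b ≤ t) = 2 · P(B_t ≥ b). Since B_t ~ N(0, t), P(B_t ≥ 2.82) = 1 − Φ(2.82/√t) = 1 − Φ(2.82/√4.99) = 1 − Φ(1.2624) ≈ 0.10340. Doubling: P(τ_{2.82} ≤ 4.99) ≈ 2 · 0.10340 = 0.20680 ≈ 0.2068.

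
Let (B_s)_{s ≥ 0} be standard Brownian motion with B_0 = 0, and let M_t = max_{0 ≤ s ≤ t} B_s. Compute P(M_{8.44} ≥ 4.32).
P(M_{8.44} ≥ 4.32) = 2·P(B_{8.44} ≥ 4.32) = 2(1 − Φ(4.32/√8.44)) ≈ 0.1370

By the reflection principle for Brownian motion, P(M_t ≥ a) = 2 · P(B_t ≥ a) for a ≥ 0. Since B_t ~ N(0, t), P(B_t ≥ 4.32) = 1 − Φ(4.32/√t) = 1 − Φ(4.32/√8.44) = 1 − Φ(1.4870). So
  P(M_{8.44} ≥ 4.32) = 2(1 − Φ(1.4870)) ≈ 0.1370.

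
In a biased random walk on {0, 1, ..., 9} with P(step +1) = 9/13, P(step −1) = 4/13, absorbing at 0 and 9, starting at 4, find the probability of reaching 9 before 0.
P(hit 9 before 0) = (1 − (4/9)^4) / (1 − (4/9)^9) = 74460789/77431669

Let u_k denote P(reach 9 before 0 | start at k). Boundary: u_0 = 0, u_9 = 1. Recurrence: u_k = 9/13·u_{k+1} + 4/13·u_{k-1} for 1 ≤ k ≤ 8. Try u_k = A + B·r^k with r = q/p = (4/13)/(9/13) = 4/9. Substitution satisfies the recurrence; boundary conditions give:
  u_k = (1 − r^k) / (1 − r^N) = (1 − (4/9)^4) / (1 − (4/9)^9) = 74460789/77431669.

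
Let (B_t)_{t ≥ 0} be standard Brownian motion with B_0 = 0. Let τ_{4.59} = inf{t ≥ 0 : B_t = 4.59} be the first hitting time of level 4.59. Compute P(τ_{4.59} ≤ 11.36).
P(τ_{4.59} ≤ 11.36) = 2(1 − Φ(4.59/√11.36)) = 2(1 − Φ(1.3618)) ≈ 0.1733

By the reflection principle for standard BM, P(τ_b ≤ t) = 2 · P(B_t ≥ b). Since B_t ~ N(0, t), P(B_t ≥ 4.59) = 1 − Φ(4.59/√t) = 1 − Φ(4.59/√11.36) = 1 − Φ(1.3618) ≈ 0.08663. Doubling: P(τ_{4.59} ≤ 11.36) ≈ 2 · 0.08663 = 0.17326 ≈ 0.1733.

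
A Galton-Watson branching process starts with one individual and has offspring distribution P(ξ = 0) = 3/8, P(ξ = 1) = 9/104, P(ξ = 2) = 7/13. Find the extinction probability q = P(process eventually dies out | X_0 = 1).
q = 39/56

The pgf is f(s) = 3/8 + 9/104·s + 7/13·s². The extinction probability q is the smallest fixed point of f in [0, 1]. Setting s = f(s):
  7/13·s² + (9/104 − 1)·s + 3/8 = 0
  7/13·s² − (3/8 + 7/13)·s + 3/8 = 0
which factors as (s − 1)·(7/13·s − 3/8) = 0, giving roots s = 1 and s = (3/8)/(7/13) = 39/56.
Mean offspring μ = 9/104 + 2·7/13 = 121/104 > 1 (supercritical), so q < 1. The extinction probability is the smaller root: q = (3/8)/(7/13) = 39/56.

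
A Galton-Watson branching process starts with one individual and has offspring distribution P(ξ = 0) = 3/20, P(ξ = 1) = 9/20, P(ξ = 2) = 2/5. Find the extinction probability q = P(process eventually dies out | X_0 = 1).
q = 3/8

The pgf is f(s) = 3/20 + 9/20·s + 2/5·s². The extinction probability q is the smallest fixed point of f in [0, 1]. Setting s = f(s):
  2/5·s² + (9/20 − 1)·s + 3/20 = 0
  2/5·s² − (3/20 + 2/5)·s + 3/20 = 0
which factors as (s − 1)·(2/5·s − 3/20) = 0, giving roots s = 1 and s = (3/20)/(2/5) = 3/8.
Mean offspring μ = 9/20 + 2·2/5 = 5/4 > 1 (supercritical), so q < 1. The extinction probability is the smaller root: q = (3/20)/(2/5) = 3/8.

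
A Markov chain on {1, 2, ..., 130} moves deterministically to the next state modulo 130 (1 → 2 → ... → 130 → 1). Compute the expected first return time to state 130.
E[T_130 | X_0 = 130] = 130

The chain cycles deterministically, so starting at state 130 it returns in exactly 130 steps. Equivalently, the stationary distribution is uniform π_j = 1/130 for every state j, so by Kac's formula E[T_130] = 1/π_130 = 130.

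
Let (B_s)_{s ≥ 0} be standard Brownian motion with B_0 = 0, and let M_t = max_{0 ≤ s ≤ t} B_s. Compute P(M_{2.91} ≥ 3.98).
P(M_{2.91} ≥ 3.98) = 2·P(B_{2.91} ≥ 3.98) = 2(1 − Φ(3.98/√2.91)) ≈ 0.0196

By the reflection principle for Brownian motion, P(M_t ≥ a) = 2 · P(B_t ≥ a) for a ≥ 0. Since B_t ~ N(0, t), P(B_t ≥ 3.98) = 1 − Φ(3.98/√t) = 1 − Φ(3.98/√2.91) = 1 − Φ(2.3331). So
  P(M_{2.91} ≥ 3.98) = 2(1 − Φ(2.3331)) ≈ 0.0196.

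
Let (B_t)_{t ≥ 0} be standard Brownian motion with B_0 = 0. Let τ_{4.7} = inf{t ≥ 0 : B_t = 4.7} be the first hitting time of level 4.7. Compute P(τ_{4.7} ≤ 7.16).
P(τ_{4.7} ≤ 7.16) = 2(1 − Φ(4.7/√7.16)) = 2(1 − Φ(1.7565)) ≈ 0.0790

By the reflection principle for standard BM, P(τ_b ≤ t) = 2 · P(B_t ≥ b). Since B_t ~ N(0, t), P(B_t ≥ 4.7) = 1 − Φ(4.7/√t) = 1 − Φ(4.7/√7.16) = 1 − Φ(1.7565) ≈ 0.03950. Doubling: P(τ_{4.7} ≤ 7.16) ≈ 2 · 0.03950 = 0.07900 ≈ 0.0790.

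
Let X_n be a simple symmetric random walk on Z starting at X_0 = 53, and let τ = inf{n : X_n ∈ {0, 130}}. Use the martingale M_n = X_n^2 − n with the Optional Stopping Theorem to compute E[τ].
E[τ] = 4081

M_n = X_n^2 − n is a martingale (since E[X_{n+1}^2 | F_n] = X_n^2 + 1). By OST (τ has finite mean in a bounded region), E[M_τ] = E[M_0] = X_0^2 − 0 = 53^2 = 2809. Also E[M_τ] = E[X_τ^2] − E[τ]. The walk exits at 0 or 130, with P(hit 130 first) = 53/130, so E[X_τ^2] = 130^2 · 53/130 + 0 = 6890. Thus E[τ] = E[X_τ^2] − E[M_τ] = 6890 − 2809 = 4081 = 53(130 − 53) = 4081.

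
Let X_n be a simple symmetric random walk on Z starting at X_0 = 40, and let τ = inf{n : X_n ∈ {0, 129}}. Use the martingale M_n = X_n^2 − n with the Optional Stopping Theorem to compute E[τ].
E[τ] = 3560

M_n = X_n^2 − n is a martingale (since E[X_{n+1}^2 | F_n] = X_n^2 + 1). By OST (τ has finite mean in a bounded region), E[M_τ] = E[M_0] = X_0^2 − 0 = 40^2 = 1600. Also E[M_τ] = E[X_τ^2] − E[τ]. The walk exits at 0 or 129, with P(hit 129 first) = 40/129, so E[X_τ^2] = 129^2 · 40/129 + 0 = 5160. Thus E[τ] = E[X_τ^2] − E[M_τ] = 5160 − 1600 = 3560 = 40(129 − 40) = 3560.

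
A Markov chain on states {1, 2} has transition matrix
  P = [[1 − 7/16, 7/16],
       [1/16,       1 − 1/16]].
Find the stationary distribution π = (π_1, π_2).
π_1 = 1/8, π_2 = 7/8

Solve πP = π with π_1 + π_2 = 1. From πP = π: π_1 · (1 − 7/16) + π_2 · 1/16 = π_1 ⇒ π_2 · 1/16 = π_1 · 7/16 ⇒ π_2/π_1 = (7/16)/(1/16) = 7. Together with π_1 + π_2 = 1:
  π_1 = (1/16)/(7/16 + 1/16) = (1/16)/(1/2) = 1/8,
  π_2 = (7/16)/(7/16 + 1/16) = (7/16)/(1/2) = 7/8.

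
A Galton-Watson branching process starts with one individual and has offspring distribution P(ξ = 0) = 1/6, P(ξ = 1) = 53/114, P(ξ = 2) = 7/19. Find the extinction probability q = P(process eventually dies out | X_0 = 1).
q = 19/42

The pgf is f(s) = 1/6 + 53/114·s + 7/19·s². The extinction probability q is the smallest fixed point of f in [0, 1]. Setting s = f(s):
  7/19·s² + (53/114 − 1)·s + 1/6 = 0
  7/19·s² − (1/6 + 7/19)·s + 1/6 = 0
which factors as (s − 1)·(7/19·s − 1/6) = 0, giving roots s = 1 and s = (1/6)/(7/19) = 19/42.
Mean offspring μ = 53/114 + 2·7/19 = 137/114 > 1 (supercritical), so q < 1. The extinction probability is the smaller root: q = (1/6)/(7/19) = 19/42.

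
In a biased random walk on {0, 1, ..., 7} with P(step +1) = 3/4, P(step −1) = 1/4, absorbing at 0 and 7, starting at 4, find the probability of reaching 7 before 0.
P(hit 7 before 0) = (1 − (1/3)^4) / (1 − (1/3)^7) = 1080/1093

Let u_k denote P(reach 7 before 0 | start at k). Boundary: u_0 = 0, u_7 = 1. Recurrence: u_k = 3/4·u_{k+1} + 1/4·u_{k-1} for 1 ≤ k ≤ 6. Try u_k = A + B·r^k with r = q/p = (1/4)/(3/4) = 1/3. Substitution satisfies the recurrence; boundary conditions give:
  u_k = (1 − r^k) / (1 − r^N) = (1 − (1/3)^4) / (1 − (1/3)^7) = 1080/1093.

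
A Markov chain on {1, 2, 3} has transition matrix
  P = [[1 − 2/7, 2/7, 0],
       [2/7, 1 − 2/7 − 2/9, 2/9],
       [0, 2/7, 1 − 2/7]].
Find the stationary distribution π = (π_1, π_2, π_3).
π = (9/25, 9/25, 7/25)

This is a birth-death chain on three states, which satisfies detailed balance: π_1 · P_{12} = π_2 · P_{21} and π_2 · P_{23} = π_3 · P_{32}.
From π_1 · 2/7 = π_2 · 2/7: π_2/π_1 = (2/7)/(2/7) = 1.
From π_2 · 2/9 = π_3 · 2/7: π_3/π_2 = (2/9)/(2/7) = 7/9.
Take π_1 proportional to 1; then unnormalized π = (1, 1, 7/9). Normalize by dividing by the sum 25/9:
  π = (9/25, 9/25, 7/25).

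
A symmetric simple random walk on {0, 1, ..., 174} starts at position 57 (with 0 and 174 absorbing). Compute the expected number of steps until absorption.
E[τ | X_0 = 57] = 6669

Let v_k = E[τ | X_0 = k]. Boundary: v_0 = v_174 = 0. Recurrence: v_k = 1 + (v_{k-1} + v_{k+1})/2 for 1 ≤ k ≤ 173. The particular solution to v_k − (v_{k-1} + v_{k+1})/2 = 1 is v_k = −k^2. Adding homogeneous solution A + B k and matching boundaries gives v_k = k (174 − k). Substituting k = 57: v_57 = 57 · 117 = 6669.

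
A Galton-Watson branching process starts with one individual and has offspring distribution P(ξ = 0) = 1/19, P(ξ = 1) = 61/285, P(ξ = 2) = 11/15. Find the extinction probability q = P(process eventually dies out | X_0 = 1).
q = 15/209

The pgf is f(s) = 1/19 + 61/285·s + 11/15·s². The extinction probability q is the smallest fixed point of f in [0, 1]. Setting s = f(s):
  11/15·s² + (61/285 − 1)·s + 1/19 = 0
  11/15·s² − (1/19 + 11/15)·s + 1/19 = 0
which factors as (s − 1)·(11/15·s − 1/19) = 0, giving roots s = 1 and s = (1/19)/(11/15) = 15/209.
Mean offspring μ = 61/285 + 2·11/15 = 479/285 > 1 (supercritical), so q < 1. The extinction probability is the smaller root: q = (1/19)/(11/15) = 15/209.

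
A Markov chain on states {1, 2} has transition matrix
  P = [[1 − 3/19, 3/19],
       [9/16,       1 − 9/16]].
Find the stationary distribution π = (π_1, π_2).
π_1 = 57/73, π_2 = 16/73

Solve πP = π with π_1 + π_2 = 1. From πP = π: π_1 · (1 − 3/19) + π_2 · 9/16 = π_1 ⇒ π_2 · 9/16 = π_1 · 3/19 ⇒ π_2/π_1 = (3/19)/(9/16) = 16/57. Together with π_1 + π_2 = 1:
  π_1 = (9/16)/(3/19 + 9/16) = (9/16)/(219/304) = 57/73,
  π_2 = (3/19)/(3/19 + 9/16) = (3/19)/(219/304) = 16/73.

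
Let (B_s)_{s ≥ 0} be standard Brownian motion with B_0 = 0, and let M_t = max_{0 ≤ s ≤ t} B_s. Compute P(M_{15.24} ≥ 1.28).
P(M_{15.24} ≥ 1.28) = 2·P(B_{15.24} ≥ 1.28) = 2(1 − Φ(1.28/√15.24)) ≈ 0.7430

By the reflection principle for Brownian motion, P(M_t ≥ a) = 2 · P(B_t ≥ a) for a ≥ 0. Since B_t ~ N(0, t), P(B_t ≥ 1.28) = 1 − Φ(1.28/√t) = 1 − Φ(1.28/√15.24) = 1 − Φ(0.3279). So
  P(M_{15.24} ≥ 1.28) = 2(1 − Φ(0.3279)) ≈ 0.7430.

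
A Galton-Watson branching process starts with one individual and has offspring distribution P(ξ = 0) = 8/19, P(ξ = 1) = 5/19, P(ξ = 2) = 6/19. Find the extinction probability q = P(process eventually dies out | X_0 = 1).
q = 1

Mean offspring μ = 0·8/19 + 1·5/19 + 2·6/19 = 17/19 ≤ 1. For μ ≤ 1 with offspring not concentrated at 1, the Galton-Watson process goes extinct almost surely, so q = 1.
(Algebraic check: The pgf is f(s) = 8/19 + 5/19·s + 6/19·s². The extinction probability q is the smallest fixed point of f in [0, 1]. Setting s = f(s):
  6/19·s² + (5/19 − 1)·s + 8/19 = 0
  6/19·s² − (8/19 + 6/19)·s + 8/19 = 0
which factors as (s − 1)·(6/19·s − 8/19) = 0, giving roots s = 1 and s = (8/19)/(6/19) = 4/3. Since 4/3 ≥ 1, the smallest root in [0, 1] is s = 1.)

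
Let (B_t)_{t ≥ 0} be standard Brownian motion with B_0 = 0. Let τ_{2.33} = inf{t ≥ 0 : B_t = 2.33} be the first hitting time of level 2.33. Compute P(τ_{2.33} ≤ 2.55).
P(τ_{2.33} ≤ 2.55) = 2(1 − Φ(2.33/√2.55)) = 2(1 − Φ(1.4591)) ≈ 0.1445

By the reflection principle for standard BM, P(τ_b ≤ t) = 2 · P(B_t ≥ b). Since B_t ~ N(0, t), P(B_t ≥ 2.33) = 1 − Φ(2.33/√t) = 1 − Φ(2.33/√2.55) = 1 − Φ(1.4591) ≈ 0.07227. Doubling: P(τ_{2.33} ≤ 2.55) ≈ 2 · 0.07227 = 0.14454 ≈ 0.1445.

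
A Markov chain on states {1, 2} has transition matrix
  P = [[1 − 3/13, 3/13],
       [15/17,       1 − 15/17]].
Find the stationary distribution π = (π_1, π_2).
π_1 = 65/82, π_2 = 17/82

Solve πP = π with π_1 + π_2 = 1. From πP = π: π_1 · (1 − 3/13) + π_2 · 15/17 = π_1 ⇒ π_2 · 15/17 = π_1 · 3/13 ⇒ π_2/π_1 = (3/13)/(15/17) = 17/65. Together with π_1 + π_2 = 1:
  π_1 = (15/17)/(3/13 + 15/17) = (15/17)/(246/221) = 65/82,
  π_2 = (3/13)/(3/13 + 15/17) = (3/13)/(246/221) = 17/82.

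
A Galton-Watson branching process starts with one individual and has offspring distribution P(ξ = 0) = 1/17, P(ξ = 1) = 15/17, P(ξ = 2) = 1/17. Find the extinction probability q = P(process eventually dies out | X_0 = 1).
q = 1

Mean offspring μ = 0·1/17 + 1·15/17 + 2·1/17 = 1 ≤ 1. For μ ≤ 1 with offspring not concentrated at 1, the Galton-Watson process goes extinct almost surely, so q = 1.
(Algebraic check: The pgf is f(s) = 1/17 + 15/17·s + 1/17·s². The extinction probability q is the smallest fixed point of f in [0, 1]. Setting s = f(s):
  1/17·s² + (15/17 − 1)·s + 1/17 = 0
  1/17·s² − (1/17 + 1/17)·s + 1/17 = 0
which factors as (s − 1)·(1/17·s − 1/17) = 0, giving roots s = 1 and s = (1/17)/(1/17) = 1. Since 1 ≥ 1, the smallest root in [0, 1] is s = 1.)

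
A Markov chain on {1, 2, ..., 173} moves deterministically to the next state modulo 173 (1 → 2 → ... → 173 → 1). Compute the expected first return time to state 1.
E[T_1 | X_0 = 1] = 173

The chain cycles deterministically, so starting at state 1 it returns in exactly 173 steps. Equivalently, the stationary distribution is uniform π_j = 1/173 for every state j, so by Kac's formula E[T_1] = 1/π_1 = 173.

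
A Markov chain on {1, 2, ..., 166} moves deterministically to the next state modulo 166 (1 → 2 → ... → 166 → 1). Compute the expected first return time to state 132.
E[T_132 | X_0 = 132] = 166

The chain cycles deterministically, so starting at state 132 it returns in exactly 166 steps. Equivalently, the stationary distribution is uniform π_j = 1/166 for every state j, so by Kac's formula E[T_132] = 1/π_132 = 166.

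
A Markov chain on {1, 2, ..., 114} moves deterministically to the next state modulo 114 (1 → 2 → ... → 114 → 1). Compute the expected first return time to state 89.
E[T_89 | X_0 = 89] = 114

The chain cycles deterministically, so starting at state 89 it returns in exactly 114 steps. Equivalently, the stationary distribution is uniform π_j = 1/114 for every state j, so by Kac's formula E[T_89] = 1/π_89 = 114.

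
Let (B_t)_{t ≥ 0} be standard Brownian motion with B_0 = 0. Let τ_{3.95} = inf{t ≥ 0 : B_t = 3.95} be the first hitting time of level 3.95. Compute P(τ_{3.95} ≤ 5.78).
P(τ_{3.95} ≤ 5.78) = 2(1 − Φ(3.95/√5.78)) = 2(1 − Φ(1.6430)) ≈ 0.1004

By the reflection principle for standard BM, P(τ_b ≤ t) = 2 · P(B_t ≥ b). Since B_t ~ N(0, t), P(B_t ≥ 3.95) = 1 − Φ(3.95/√t) = 1 − Φ(3.95/√5.78) = 1 − Φ(1.6430) ≈ 0.05019. Doubling: P(τ_{3.95} ≤ 5.78) ≈ 2 · 0.05019 = 0.10038 ≈ 0.1004.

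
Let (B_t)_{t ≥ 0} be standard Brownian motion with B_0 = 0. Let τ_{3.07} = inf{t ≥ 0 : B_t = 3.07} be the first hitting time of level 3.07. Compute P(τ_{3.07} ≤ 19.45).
P(τ_{3.07} ≤ 19.45) = 2(1 − Φ(3.07/√19.45)) = 2(1 − Φ(0.6961)) ≈ 0.4864

By the reflection principle for standard BM, P(τ_b ≤ t) = 2 · P(B_t ≥ b). Since B_t ~ N(0, t), P(B_t ≥ 3.07) = 1 − Φ(3.07/√t) = 1 − Φ(3.07/√19.45) = 1 − Φ(0.6961) ≈ 0.24318. Doubling: P(τ_{3.07} ≤ 19.45) ≈ 2 · 0.24318 = 0.48636 ≈ 0.4864.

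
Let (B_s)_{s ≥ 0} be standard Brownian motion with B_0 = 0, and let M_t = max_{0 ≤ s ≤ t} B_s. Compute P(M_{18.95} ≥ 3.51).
P(M_{18.95} ≥ 3.51) = 2·P(B_{18.95} ≥ 3.51) = 2(1 − Φ(3.51/√18.95)) ≈ 0.4201

By the reflection principle for Brownian motion, P(M_t ≥ a) = 2 · P(B_t ≥ a) for a ≥ 0. Since B_t ~ N(0, t), P(B_t ≥ 3.51) = 1 − Φ(3.51/√t) = 1 − Φ(3.51/√18.95) = 1 − Φ(0.8063). So
  P(M_{18.95} ≥ 3.51) = 2(1 − Φ(0.8063)) ≈ 0.4201.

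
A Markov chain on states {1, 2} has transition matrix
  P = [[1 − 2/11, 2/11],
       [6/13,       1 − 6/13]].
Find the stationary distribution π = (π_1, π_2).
π_1 = 33/46, π_2 = 13/46

Solve πP = π with π_1 + π_2 = 1. From πP = π: π_1 · (1 − 2/11) + π_2 · 6/13 = π_1 ⇒ π_2 · 6/13 = π_1 · 2/11 ⇒ π_2/π_1 = (2/11)/(6/13) = 13/33. Together with π_1 + π_2 = 1:
  π_1 = (6/13)/(2/11 + 6/13) = (6/13)/(92/143) = 33/46,
  π_2 = (2/11)/(2/11 + 6/13) = (2/11)/(92/143) = 13/46.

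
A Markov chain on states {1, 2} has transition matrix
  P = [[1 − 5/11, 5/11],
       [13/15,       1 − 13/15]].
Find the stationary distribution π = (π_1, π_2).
π_1 = 143/218, π_2 = 75/218

Solve πP = π with π_1 + π_2 = 1. From πP = π: π_1 · (1 − 5/11) + π_2 · 13/15 = π_1 ⇒ π_2 · 13/15 = π_1 · 5/11 ⇒ π_2/π_1 = (5/11)/(13/15) = 75/143. Together with π_1 + π_2 = 1:
  π_1 = (13/15)/(5/11 + 13/15) = (13/15)/(218/165) = 143/218,
  π_2 = (5/11)/(5/11 + 13/15) = (5/11)/(218/165) = 75/218.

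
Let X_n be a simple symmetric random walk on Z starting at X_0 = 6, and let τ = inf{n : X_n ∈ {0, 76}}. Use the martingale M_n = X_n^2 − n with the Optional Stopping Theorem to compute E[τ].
E[τ] = 420

M_n = X_n^2 − n is a martingale (since E[X_{n+1}^2 | F_n] = X_n^2 + 1). By OST (τ has finite mean in a bounded region), E[M_τ] = E[M_0] = X_0^2 − 0 = 6^2 = 36. Also E[M_τ] = E[X_τ^2] − E[τ]. The walk exits at 0 or 76, with P(hit 76 first) = 6/76, so E[X_τ^2] = 76^2 · 6/76 + 0 = 456. Thus E[τ] = E[X_τ^2] − E[M_τ] = 456 − 36 = 420 = 6(76 − 6) = 420.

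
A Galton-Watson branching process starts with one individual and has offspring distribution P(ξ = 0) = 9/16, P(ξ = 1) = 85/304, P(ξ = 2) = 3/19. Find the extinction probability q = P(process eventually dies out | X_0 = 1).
q = 1

Mean offspring μ = 0·9/16 + 1·85/304 + 2·3/19 = 181/304 ≤ 1. For μ ≤ 1 with offspring not concentrated at 1, the Galton-Watson process goes extinct almost surely, so q = 1.
(Algebraic check: The pgf is f(s) = 9/16 + 85/304·s + 3/19·s². The extinction probability q is the smallest fixed point of f in [0, 1]. Setting s = f(s):
  3/19·s² + (85/304 − 1)·s + 9/16 = 0
  3/19·s² − (9/16 + 3/19)·s + 9/16 = 0
which factors as (s − 1)·(3/19·s − 9/16) = 0, giving roots s = 1 and s = (9/16)/(3/19) = 57/16. Since 57/16 ≥ 1, the smallest root in [0, 1] is s = 1.)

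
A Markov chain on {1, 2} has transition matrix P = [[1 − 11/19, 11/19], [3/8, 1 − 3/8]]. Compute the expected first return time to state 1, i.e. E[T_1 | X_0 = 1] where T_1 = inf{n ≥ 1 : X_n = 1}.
E[T_1 | X_0 = 1] = 1/π_1 = 145/57

For an irreducible recurrent Markov chain with stationary distribution π, E[T_i | X_0 = i] = 1/π_i (Kac's formula). Here π_1 = (3/8)/(11/19 + 3/8) = (3/8)/(145/152) = 57/145, so E[T_1 | X_0 = 1] = 1/π_1 = (11/19 + 3/8)/(3/8) = (145/152)/(3/8) = 145/57.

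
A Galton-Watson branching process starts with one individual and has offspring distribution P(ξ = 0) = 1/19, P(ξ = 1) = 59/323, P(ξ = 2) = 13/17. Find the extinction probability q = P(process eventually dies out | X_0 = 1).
q = 17/247

The pgf is f(s) = 1/19 + 59/323·s + 13/17·s². The extinction probability q is the smallest fixed point of f in [0, 1]. Setting s = f(s):
  13/17·s² + (59/323 − 1)·s + 1/19 = 0
  13/17·s² − (1/19 + 13/17)·s + 1/19 = 0
which factors as (s − 1)·(13/17·s − 1/19) = 0, giving roots s = 1 and s = (1/19)/(13/17) = 17/247.
Mean offspring μ = 59/323 + 2·13/17 = 553/323 > 1 (supercritical), so q < 1. The extinction probability is the smaller root: q = (1/19)/(13/17) = 17/247.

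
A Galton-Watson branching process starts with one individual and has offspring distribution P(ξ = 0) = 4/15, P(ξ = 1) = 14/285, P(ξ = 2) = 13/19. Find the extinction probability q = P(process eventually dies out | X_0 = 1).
q = 76/195

The pgf is f(s) = 4/15 + 14/285·s + 13/19·s². The extinction probability q is the smallest fixed point of f in [0, 1]. Setting s = f(s):
  13/19·s² + (14/285 − 1)·s + 4/15 = 0
  13/19·s² − (4/15 + 13/19)·s + 4/15 = 0
which factors as (s − 1)·(13/19·s − 4/15) = 0, giving roots s = 1 and s = (4/15)/(13/19) = 76/195.
Mean offspring μ = 14/285 + 2·13/19 = 404/285 > 1 (supercritical), so q < 1. The extinction probability is the smaller root: q = (4/15)/(13/19) = 76/195.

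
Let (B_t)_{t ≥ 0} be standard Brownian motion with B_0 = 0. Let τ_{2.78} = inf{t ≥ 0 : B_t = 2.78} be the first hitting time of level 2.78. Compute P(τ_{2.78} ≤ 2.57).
P(τ_{2.78} ≤ 2.57) = 2(1 − Φ(2.78/√2.57)) = 2(1 − Φ(1.7341)) ≈ 0.0829

By the reflection principle for standard BM, P(τ_b ≤ t) = 2 · P(B_t ≥ b). Since B_t ~ N(0, t), P(B_t ≥ 2.78) = 1 − Φ(2.78/√t) = 1 − Φ(2.78/√2.57) = 1 − Φ(1.7341) ≈ 0.04145. Doubling: P(τ_{2.78} ≤ 2.57) ≈ 2 · 0.04145 = 0.08290 ≈ 0.0829.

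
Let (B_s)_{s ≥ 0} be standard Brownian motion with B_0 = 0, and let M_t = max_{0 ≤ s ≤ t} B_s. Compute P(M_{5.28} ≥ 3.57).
P(M_{5.28} ≥ 3.57) = 2·P(B_{5.28} ≥ 3.57) = 2(1 − Φ(3.57/√5.28)) ≈ 0.1203

By the reflection principle for Brownian motion, P(M_t ≥ a) = 2 · P(B_t ≥ a) for a ≥ 0. Since B_t ~ N(0, t), P(B_t ≥ 3.57) = 1 − Φ(3.57/√t) = 1 − Φ(3.57/√5.28) = 1 − Φ(1.5536). So
  P(M_{5.28} ≥ 3.57) = 2(1 − Φ(1.5536)) ≈ 0.1203.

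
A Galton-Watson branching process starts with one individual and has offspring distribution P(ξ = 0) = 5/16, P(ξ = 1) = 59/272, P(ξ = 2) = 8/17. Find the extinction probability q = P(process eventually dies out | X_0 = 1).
q = 85/128

The pgf is f(s) = 5/16 + 59/272·s + 8/17·s². The extinction probability q is the smallest fixed point of f in [0, 1]. Setting s = f(s):
  8/17·s² + (59/272 − 1)·s + 5/16 = 0
  8/17·s² − (5/16 + 8/17)·s + 5/16 = 0
which factors as (s − 1)·(8/17·s − 5/16) = 0, giving roots s = 1 and s = (5/16)/(8/17) = 85/128.
Mean offspring μ = 59/272 + 2·8/17 = 315/272 > 1 (supercritical), so q < 1. The extinction probability is the smaller root: q = (5/16)/(8/17) = 85/128.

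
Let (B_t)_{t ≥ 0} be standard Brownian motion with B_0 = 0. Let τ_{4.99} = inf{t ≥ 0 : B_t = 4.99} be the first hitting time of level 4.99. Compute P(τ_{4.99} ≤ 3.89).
P(τ_{4.99} ≤ 3.89) = 2(1 − Φ(4.99/√3.89)) = 2(1 − Φ(2.5300)) ≈ 0.0114

By the reflection principle for standard BM, P(τ_b ≤ t) = 2 · P(B_t ≥ b). Since B_t ~ N(0, t), P(B_t ≥ 4.99) = 1 − Φ(4.99/√t) = 1 − Φ(4.99/√3.89) = 1 − Φ(2.5300) ≈ 0.00570. Doubling: P(τ_{4.99} ≤ 3.89) ≈ 2 · 0.00570 = 0.01140 ≈ 0.0114.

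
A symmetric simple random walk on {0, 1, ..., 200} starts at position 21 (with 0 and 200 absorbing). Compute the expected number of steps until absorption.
E[τ | X_0 = 21] = 3759

Let v_k = E[τ | X_0 = k]. Boundary: v_0 = v_200 = 0. Recurrence: v_k = 1 + (v_{k-1} + v_{k+1})/2 for 1 ≤ k ≤ 199. The particular solution to v_k − (v_{k-1} + v_{k+1})/2 = 1 is v_k = −k^2. Adding homogeneous solution A + B k and matching boundaries gives v_k = k (200 − k). Substituting k = 21: v_21 = 21 · 179 = 3759.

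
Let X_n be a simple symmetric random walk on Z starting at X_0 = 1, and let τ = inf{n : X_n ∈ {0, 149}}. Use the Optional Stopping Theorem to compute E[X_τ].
E[X_τ] = 1

X_n is a martingale and τ is a bounded-mean stopping time (indeed τ is finite a.s. with bounded expectation since the walk is in a bounded region). By the OST, E[X_τ] = E[X_0] = 1. Equivalently: E[X_τ] = 149 · P(hit 149 first) + 0 · P(hit 0 first) = 149 · (1/149) = 1.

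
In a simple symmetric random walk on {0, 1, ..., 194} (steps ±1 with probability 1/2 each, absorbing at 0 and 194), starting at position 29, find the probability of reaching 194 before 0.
P(hit 194 before 0) = 29/194

Let u_k = P(hit 194 before 0 | start at k). Then u_0 = 0, u_194 = 1, and u_k = u_{k-1}/2 + u_{k+1}/2 for 1 ≤ k ≤ 193. This harmonic recurrence is solved by u_k = k/194, giving u_29 = 29/194.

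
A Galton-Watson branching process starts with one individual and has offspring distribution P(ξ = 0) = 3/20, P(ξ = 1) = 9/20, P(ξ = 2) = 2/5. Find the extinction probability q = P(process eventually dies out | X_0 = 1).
q = 3/8

The pgf is f(s) = 3/20 + 9/20·s + 2/5·s². The extinction probability q is the smallest fixed point of f in [0, 1]. Setting s = f(s):
  2/5·s² + (9/20 − 1)·s + 3/20 = 0
  2/5·s² − (3/20 + 2/5)·s + 3/20 = 0
which factors as (s − 1)·(2/5·s − 3/20) = 0, giving roots s = 1 and s = (3/20)/(2/5) = 3/8.
Mean offspring μ = 9/20 + 2·2/5 = 5/4 > 1 (supercritical), so q < 1. The extinction probability is the smaller root: q = (3/20)/(2/5) = 3/8.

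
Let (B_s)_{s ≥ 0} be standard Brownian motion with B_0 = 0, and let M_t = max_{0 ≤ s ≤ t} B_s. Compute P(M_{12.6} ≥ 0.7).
P(M_{12.6} ≥ 0.7) = 2·P(B_{12.6} ≥ 0.7) = 2(1 − Φ(0.7/√12.6)) ≈ 0.8437

By the reflection principle for Brownian motion, P(M_t ≥ a) = 2 · P(B_t ≥ a) for a ≥ 0. Since B_t ~ N(0, t), P(B_t ≥ 0.7) = 1 − Φ(0.7/√t) = 1 − Φ(0.7/√12.6) = 1 − Φ(0.1972). So
  P(M_{12.6} ≥ 0.7) = 2(1 − Φ(0.1972)) ≈ 0.8437.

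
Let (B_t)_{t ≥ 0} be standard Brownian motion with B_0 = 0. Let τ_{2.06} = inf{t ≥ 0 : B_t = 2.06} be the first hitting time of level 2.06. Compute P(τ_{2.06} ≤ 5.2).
P(τ_{2.06} ≤ 5.2) = 2(1 − Φ(2.06/√5.2)) = 2(1 − Φ(0.9034)) ≈ 0.3663

By the reflection principle for standard BM, P(τ_b ≤ t) = 2 · P(B_t ≥ b). Since B_t ~ N(0, t), P(B_t ≥ 2.06) = 1 − Φ(2.06/√t) = 1 − Φ(2.06/√5.2) = 1 − Φ(0.9034) ≈ 0.18316. Doubling: P(τ_{2.06} ≤ 5.2) ≈ 2 · 0.18316 = 0.36632 ≈ 0.3663.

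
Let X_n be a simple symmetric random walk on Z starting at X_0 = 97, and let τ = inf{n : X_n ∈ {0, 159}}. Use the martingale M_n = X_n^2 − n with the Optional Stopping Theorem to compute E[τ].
E[τ] = 6014

M_n = X_n^2 − n is a martingale (since E[X_{n+1}^2 | F_n] = X_n^2 + 1). By OST (τ has finite mean in a bounded region), E[M_τ] = E[M_0] = X_0^2 − 0 = 97^2 = 9409. Also E[M_τ] = E[X_τ^2] − E[τ]. The walk exits at 0 or 159, with P(hit 159 first) = 97/159, so E[X_τ^2] = 159^2 · 97/159 + 0 = 15423. Thus E[τ] = E[X_τ^2] − E[M_τ] = 15423 − 9409 = 6014 = 97(159 − 97) = 6014.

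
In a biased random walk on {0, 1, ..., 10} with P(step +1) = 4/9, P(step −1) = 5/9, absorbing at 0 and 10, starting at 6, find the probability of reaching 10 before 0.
P(hit 10 before 0) = (1 − (5/4)^6) / (1 − (5/4)^10) = 327936/968561

Let u_k denote P(reach 10 before 0 | start at k). Boundary: u_0 = 0, u_10 = 1. Recurrence: u_k = 4/9·u_{k+1} + 5/9·u_{k-1} for 1 ≤ k ≤ 9. Try u_k = A + B·r^k with r = q/p = (5/9)/(4/9) = 5/4. Substitution satisfies the recurrence; boundary conditions give:
  u_k = (1 − r^k) / (1 − r^N) = (1 − (5/4)^6) / (1 − (5/4)^10) = 327936/968561.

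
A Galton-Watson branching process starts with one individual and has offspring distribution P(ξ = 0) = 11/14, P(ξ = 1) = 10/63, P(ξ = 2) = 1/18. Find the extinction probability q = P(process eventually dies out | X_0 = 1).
q = 1

Mean offspring μ = 0·11/14 + 1·10/63 + 2·1/18 = 17/63 ≤ 1. For μ ≤ 1 with offspring not concentrated at 1, the Galton-Watson process goes extinct almost surely, so q = 1.
(Algebraic check: The pgf is f(s) = 11/14 + 10/63·s + 1/18·s². The extinction probability q is the smallest fixed point of f in [0, 1]. Setting s = f(s):
  1/18·s² + (10/63 − 1)·s + 11/14 = 0
  1/18·s² − (11/14 + 1/18)·s + 11/14 = 0
which factors as (s − 1)·(1/18·s − 11/14) = 0, giving roots s = 1 and s = (11/14)/(1/18) = 99/7. Since 99/7 ≥ 1, the smallest root in [0, 1] is s = 1.)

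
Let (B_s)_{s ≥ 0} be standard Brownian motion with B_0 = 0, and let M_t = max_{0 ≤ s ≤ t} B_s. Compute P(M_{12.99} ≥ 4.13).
P(M_{12.99} ≥ 4.13) = 2·P(B_{12.99} ≥ 4.13) = 2(1 − Φ(4.13/√12.99)) ≈ 0.2518

By the reflection principle for Brownian motion, P(M_t ≥ a) = 2 · P(B_t ≥ a) for a ≥ 0. Since B_t ~ N(0, t), P(B_t ≥ 4.13) = 1 − Φ(4.13/√t) = 1 − Φ(4.13/√12.99) = 1 − Φ(1.1459). So
  P(M_{12.99} ≥ 4.13) = 2(1 − Φ(1.1459)) ≈ 0.2518.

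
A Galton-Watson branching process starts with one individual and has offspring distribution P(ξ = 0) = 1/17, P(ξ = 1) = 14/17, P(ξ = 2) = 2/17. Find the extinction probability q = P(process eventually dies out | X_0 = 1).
q = 1/2

The pgf is f(s) = 1/17 + 14/17·s + 2/17·s². The extinction probability q is the smallest fixed point of f in [0, 1]. Setting s = f(s):
  2/17·s² + (14/17 − 1)·s + 1/17 = 0
  2/17·s² − (1/17 + 2/17)·s + 1/17 = 0
which factors as (s − 1)·(2/17·s − 1/17) = 0, giving roots s = 1 and s = (1/17)/(2/17) = 1/2.
Mean offspring μ = 14/17 + 2·2/17 = 18/17 > 1 (supercritical), so q < 1. The extinction probability is the smaller root: q = (1/17)/(2/17) = 1/2.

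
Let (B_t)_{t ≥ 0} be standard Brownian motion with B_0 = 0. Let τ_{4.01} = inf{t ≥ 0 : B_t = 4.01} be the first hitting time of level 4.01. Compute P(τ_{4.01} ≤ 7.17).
P(τ_{4.01} ≤ 7.17) = 2(1 − Φ(4.01/√7.17)) = 2(1 − Φ(1.4976)) ≈ 0.1342

By the reflection principle for standard BM, P(τ_b ≤ t) = 2 · P(B_t ≥ b). Since B_t ~ N(0, t), P(B_t ≥ 4.01) = 1 − Φ(4.01/√t) = 1 − Φ(4.01/√7.17) = 1 − Φ(1.4976) ≈ 0.06712. Doubling: P(τ_{4.01} ≤ 7.17) ≈ 2 · 0.06712 = 0.13424 ≈ 0.1342.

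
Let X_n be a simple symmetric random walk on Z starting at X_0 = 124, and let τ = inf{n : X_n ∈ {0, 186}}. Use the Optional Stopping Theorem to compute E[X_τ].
E[X_τ] = 124

X_n is a martingale and τ is a bounded-mean stopping time (indeed τ is finite a.s. with bounded expectation since the walk is in a bounded region). By the OST, E[X_τ] = E[X_0] = 124. Equivalently: E[X_τ] = 186 · P(hit 186 first) + 0 · P(hit 0 first) = 186 · (124/186) = 124.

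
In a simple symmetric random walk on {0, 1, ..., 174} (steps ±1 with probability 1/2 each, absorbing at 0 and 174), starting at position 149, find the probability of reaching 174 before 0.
P(hit 174 before 0) = 149/174

Let u_k = P(hit 174 before 0 | start at k). Then u_0 = 0, u_174 = 1, and u_k = u_{k-1}/2 + u_{k+1}/2 for 1 ≤ k ≤ 173. This harmonic recurrence is solved by u_k = k/174, giving u_149 = 149/174.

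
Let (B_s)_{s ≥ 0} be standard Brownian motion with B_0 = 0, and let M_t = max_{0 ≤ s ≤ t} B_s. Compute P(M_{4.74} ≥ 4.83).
P(M_{4.74} ≥ 4.83) = 2·P(B_{4.74} ≥ 4.83) = 2(1 − Φ(4.83/√4.74)) ≈ 0.0265

By the reflection principle for Brownian motion, P(M_t ≥ a) = 2 · P(B_t ≥ a) for a ≥ 0. Since B_t ~ N(0, t), P(B_t ≥ 4.83) = 1 − Φ(4.83/√t) = 1 − Φ(4.83/√4.74) = 1 − Φ(2.2185). So
  P(M_{4.74} ≥ 4.83) = 2(1 − Φ(2.2185)) ≈ 0.0265.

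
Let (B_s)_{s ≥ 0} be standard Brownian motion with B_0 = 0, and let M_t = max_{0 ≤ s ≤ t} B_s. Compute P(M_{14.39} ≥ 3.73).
P(M_{14.39} ≥ 3.73) = 2·P(B_{14.39} ≥ 3.73) = 2(1 − Φ(3.73/√14.39)) ≈ 0.3255

By the reflection principle for Brownian motion, P(M_t ≥ a) = 2 · P(B_t ≥ a) for a ≥ 0. Since B_t ~ N(0, t), P(B_t ≥ 3.73) = 1 − Φ(3.73/√t) = 1 − Φ(3.73/√14.39) = 1 − Φ(0.9833). So
  P(M_{14.39} ≥ 3.73) = 2(1 − Φ(0.9833)) ≈ 0.3255.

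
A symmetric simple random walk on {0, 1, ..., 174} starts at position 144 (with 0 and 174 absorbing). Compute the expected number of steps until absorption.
E[τ | X_0 = 144] = 4320

Let v_k = E[τ | X_0 = k]. Boundary: v_0 = v_174 = 0. Recurrence: v_k = 1 + (v_{k-1} + v_{k+1})/2 for 1 ≤ k ≤ 173. The particular solution to v_k − (v_{k-1} + v_{k+1})/2 = 1 is v_k = −k^2. Adding homogeneous solution A + B k and matching boundaries gives v_k = k (174 − k). Substituting k = 144: v_144 = 144 · 30 = 4320.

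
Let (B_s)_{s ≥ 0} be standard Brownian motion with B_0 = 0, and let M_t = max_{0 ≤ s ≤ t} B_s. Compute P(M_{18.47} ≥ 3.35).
P(M_{18.47} ≥ 3.35) = 2·P(B_{18.47} ≥ 3.35) = 2(1 − Φ(3.35/√18.47)) ≈ 0.4357

By the reflection principle for Brownian motion, P(M_t ≥ a) = 2 · P(B_t ≥ a) for a ≥ 0. Since B_t ~ N(0, t), P(B_t ≥ 3.35) = 1 − Φ(3.35/√t) = 1 − Φ(3.35/√18.47) = 1 − Φ(0.7795). So
  P(M_{18.47} ≥ 3.35) = 2(1 − Φ(0.7795)) ≈ 0.4357.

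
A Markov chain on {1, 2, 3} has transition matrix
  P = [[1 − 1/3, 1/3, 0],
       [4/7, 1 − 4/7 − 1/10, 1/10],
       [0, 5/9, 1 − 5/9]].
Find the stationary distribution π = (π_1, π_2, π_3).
π = (600/1013, 350/1013, 63/1013)

This is a birth-death chain on three states, which satisfies detailed balance: π_1 · P_{12} = π_2 · P_{21} and π_2 · P_{23} = π_3 · P_{32}.
From π_1 · 1/3 = π_2 · 4/7: π_2/π_1 = (1/3)/(4/7) = 7/12.
From π_2 · 1/10 = π_3 · 5/9: π_3/π_2 = (1/10)/(5/9) = 9/50.
Take π_1 proportional to 1; then unnormalized π = (1, 7/12, 21/200). Normalize by dividing by the sum 1013/600:
  π = (600/1013, 350/1013, 63/1013).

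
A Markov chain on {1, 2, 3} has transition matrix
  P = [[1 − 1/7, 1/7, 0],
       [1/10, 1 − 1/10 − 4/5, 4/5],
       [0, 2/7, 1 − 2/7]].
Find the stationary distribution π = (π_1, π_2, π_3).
π = (7/45, 2/9, 28/45)

This is a birth-death chain on three states, which satisfies detailed balance: π_1 · P_{12} = π_2 · P_{21} and π_2 · P_{23} = π_3 · P_{32}.
From π_1 · 1/7 = π_2 · 1/10: π_2/π_1 = (1/7)/(1/10) = 10/7.
From π_2 · 4/5 = π_3 · 2/7: π_3/π_2 = (4/5)/(2/7) = 14/5.
Take π_1 proportional to 1; then unnormalized π = (1, 10/7, 4). Normalize by dividing by the sum 45/7:
  π = (7/45, 2/9, 28/45).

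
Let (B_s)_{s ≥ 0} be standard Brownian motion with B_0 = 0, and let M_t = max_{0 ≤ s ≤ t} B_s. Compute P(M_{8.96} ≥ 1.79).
P(M_{8.96} ≥ 1.79) = 2·P(B_{8.96} ≥ 1.79) = 2(1 − Φ(1.79/√8.96)) ≈ 0.5498

By the reflection principle for Brownian motion, P(M_t ≥ a) = 2 · P(B_t ≥ a) for a ≥ 0. Since B_t ~ N(0, t), P(B_t ≥ 1.79) = 1 − Φ(1.79/√t) = 1 − Φ(1.79/√8.96) = 1 − Φ(0.5980). So
  P(M_{8.96} ≥ 1.79) = 2(1 − Φ(0.5980)) ≈ 0.5498.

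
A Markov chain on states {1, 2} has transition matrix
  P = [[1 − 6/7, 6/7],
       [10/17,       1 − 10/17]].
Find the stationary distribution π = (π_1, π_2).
π_1 = 35/86, π_2 = 51/86

Solve πP = π with π_1 + π_2 = 1. From πP = π: π_1 · (1 − 6/7) + π_2 · 10/17 = π_1 ⇒ π_2 · 10/17 = π_1 · 6/7 ⇒ π_2/π_1 = (6/7)/(10/17) = 51/35. Together with π_1 + π_2 = 1:
  π_1 = (10/17)/(6/7 + 10/17) = (10/17)/(172/119) = 35/86,
  π_2 = (6/7)/(6/7 + 10/17) = (6/7)/(172/119) = 51/86.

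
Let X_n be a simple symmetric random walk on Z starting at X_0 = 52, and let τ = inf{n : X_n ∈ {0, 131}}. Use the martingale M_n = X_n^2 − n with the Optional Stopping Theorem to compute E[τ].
E[τ] = 4108

M_n = X_n^2 − n is a martingale (since E[X_{n+1}^2 | F_n] = X_n^2 + 1). By OST (τ has finite mean in a bounded region), E[M_τ] = E[M_0] = X_0^2 − 0 = 52^2 = 2704. Also E[M_τ] = E[X_τ^2] − E[τ]. The walk exits at 0 or 131, with P(hit 131 first) = 52/131, so E[X_τ^2] = 131^2 · 52/131 + 0 = 6812. Thus E[τ] = E[X_τ^2] − E[M_τ] = 6812 − 2704 = 4108 = 52(131 − 52) = 4108.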